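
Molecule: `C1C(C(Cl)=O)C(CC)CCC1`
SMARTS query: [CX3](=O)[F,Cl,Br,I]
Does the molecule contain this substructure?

Yes

The pattern [CX3](=O)[F,Cl,Br,I] describes a carbonyl carbon bonded to a halogen — an acyl halide.
The molecule carries an acyl chloride (-C(=O)Cl), whose atoms satisfy every constraint of the query, so the pattern matches.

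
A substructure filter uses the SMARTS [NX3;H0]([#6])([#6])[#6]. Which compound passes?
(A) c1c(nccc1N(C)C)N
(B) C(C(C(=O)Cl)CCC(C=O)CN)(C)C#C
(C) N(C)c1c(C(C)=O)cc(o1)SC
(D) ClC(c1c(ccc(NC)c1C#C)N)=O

[NX3;H0]([#6])([#6])[#6] describes a trivalent nitrogen with no H, bonded to three carbons (a tertiary amine).
(A) contains a dimethylamino group (-N(CH3)2), which satisfies every atom and bond constraint.
(B) has a primary amino group (-NH2) but the nitrogen has H2, not H0 with three carbons.
(C) has an N-methylamino group (-NHCH3) but the nitrogen still has one H (H1), not H0.
(D) has a primary amino group (-NH2) but the nitrogen has H2, not H0 with three carbons.
So the answer is (A).

A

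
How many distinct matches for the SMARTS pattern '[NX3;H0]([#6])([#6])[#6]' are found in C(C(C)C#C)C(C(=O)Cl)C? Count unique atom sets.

0

[NX3;H0]([#6])([#6])[#6] is the SMARTS for a tertiary amine: a trivalent nitrogen with no H, bonded to three carbons.
No fragment in the molecule satisfies every constraint, giving 0 matches.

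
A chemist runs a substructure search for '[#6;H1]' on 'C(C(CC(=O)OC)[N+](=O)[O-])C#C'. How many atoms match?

2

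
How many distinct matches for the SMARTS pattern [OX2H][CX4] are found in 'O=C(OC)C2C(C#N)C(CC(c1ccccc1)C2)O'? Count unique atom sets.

1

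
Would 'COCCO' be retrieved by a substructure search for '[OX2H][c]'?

No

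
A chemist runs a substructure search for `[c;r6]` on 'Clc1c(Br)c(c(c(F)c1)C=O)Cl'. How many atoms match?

6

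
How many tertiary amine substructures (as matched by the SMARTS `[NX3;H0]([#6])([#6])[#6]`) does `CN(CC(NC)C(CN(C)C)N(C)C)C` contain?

3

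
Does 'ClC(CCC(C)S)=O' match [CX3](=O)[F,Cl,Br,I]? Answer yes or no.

Yes

The pattern [CX3](=O)[F,Cl,Br,I] describes a carbonyl carbon bonded to a halogen — an acyl halide.
The molecule carries an acyl chloride (-C(=O)Cl), whose atoms satisfy every constraint of the query, so the pattern matches.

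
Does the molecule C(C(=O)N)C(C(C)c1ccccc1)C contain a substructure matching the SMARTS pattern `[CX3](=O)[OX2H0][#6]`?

No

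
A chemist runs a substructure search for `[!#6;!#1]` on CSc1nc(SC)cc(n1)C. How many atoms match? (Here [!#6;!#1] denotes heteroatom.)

The query [!#6;!#1] means: not carbon and not hydrogen — any heteroatom.
Check the 11 heavy atoms by environment: 2× n (aromatic) → match; 4× c (aromatic) → no; 3× C → no; 2× S → match.
Summing the matching environments: 2 + 2 = 4 matching atoms.

4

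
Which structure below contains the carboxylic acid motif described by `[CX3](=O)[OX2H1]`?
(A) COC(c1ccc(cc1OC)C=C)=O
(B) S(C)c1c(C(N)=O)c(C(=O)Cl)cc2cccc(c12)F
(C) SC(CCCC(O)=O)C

[CX3](=O)[OX2H1] describes an sp2 carbon double-bonded to O and single-bonded to an -OH oxygen (a carboxylic acid).
(A) has a methyl-ester group (-C(=O)OCH3) but the singly-bonded O has no H (OX2H0, not OX2H1).
(B) has a primary amide (-C(=O)NH2) but the carbonyl is bonded to N, not to an -OH oxygen.
(C) contains a carboxylic acid group (-C(=O)OH), which satisfies every atom and bond constraint.
So the answer is (C).

C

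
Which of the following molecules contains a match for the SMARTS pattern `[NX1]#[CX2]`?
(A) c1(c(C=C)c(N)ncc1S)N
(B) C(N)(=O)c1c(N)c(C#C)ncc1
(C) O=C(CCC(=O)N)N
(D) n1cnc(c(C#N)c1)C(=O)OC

[NX1]#[CX2] describes a nitrogen triple-bonded to a two-connected carbon (a nitrile).
(A) has a primary amino group (-NH2) but the nitrogen is NX3 (three connections), not NX1 triple-bonded.
(B) has a primary amino group (-NH2) but the nitrogen is NX3 (three connections), not NX1 triple-bonded.
(C) has a primary amide (-C(=O)NH2) but the nitrogen is NX3, not NX1.
(D) contains a nitrile (-C#N), which satisfies every atom and bond constraint.
So the answer is (D).

D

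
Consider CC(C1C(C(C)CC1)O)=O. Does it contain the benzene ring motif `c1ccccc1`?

The pattern c1ccccc1 describes six aromatic carbons in a ring — a benzene ring.
The closest candidate here is a methyl group (-CH3), but no six-membered all-carbon aromatic ring is present. No other fragment satisfies the full query, so there is no match.

No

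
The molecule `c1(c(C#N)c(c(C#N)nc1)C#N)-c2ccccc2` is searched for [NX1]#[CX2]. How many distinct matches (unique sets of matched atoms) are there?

3

[NX1]#[CX2] is the SMARTS for a nitrile: a nitrogen triple-bonded to a two-connected carbon.
The molecule carries 3 separate instances of a nitrile (-C#N) meeting every constraint; each maps to a distinct set of atoms, giving 3 matches.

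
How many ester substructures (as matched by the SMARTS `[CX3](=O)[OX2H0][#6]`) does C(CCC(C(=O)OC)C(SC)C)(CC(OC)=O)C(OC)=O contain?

3

[CX3](=O)[OX2H0][#6] is the SMARTS for an ester: a carbonyl carbon bonded to an oxygen that is itself bonded to carbon (no H on that O).
The molecule carries 3 separate instances of a methyl-ester group (-C(=O)OCH3) meeting every constraint; each maps to a distinct set of atoms, giving 3 matches.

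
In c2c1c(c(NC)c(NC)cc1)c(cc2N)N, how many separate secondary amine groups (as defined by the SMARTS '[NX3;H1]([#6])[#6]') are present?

[NX3;H1]([#6])[#6] is the SMARTS for a secondary amine: a trivalent nitrogen with one H, bonded to two carbons.
The molecule carries 2 separate instances of an N-methylamino group (-NHCH3) meeting every constraint; each maps to a distinct set of atoms, giving 2 matches.

2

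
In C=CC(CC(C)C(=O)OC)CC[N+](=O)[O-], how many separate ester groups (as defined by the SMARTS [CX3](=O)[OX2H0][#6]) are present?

[CX3](=O)[OX2H0][#6] is the SMARTS for an ester: a carbonyl carbon bonded to an oxygen that is itself bonded to carbon (no H on that O).
Exactly one fragment in the molecule meets all constraints, giving 1 match.

1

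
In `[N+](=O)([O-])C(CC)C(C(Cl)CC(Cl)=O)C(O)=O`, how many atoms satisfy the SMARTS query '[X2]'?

1

Check the 16 heavy atoms by environment: 6× C (X4) → no; 2× C (X3) → no; 3× O (X1) → no; 2× Cl (X1) → no; 1× O (X2) → match; 1× N (charge +1, X3) → no; 1× O (charge -1, X1) → no.
That gives 1 matching atom.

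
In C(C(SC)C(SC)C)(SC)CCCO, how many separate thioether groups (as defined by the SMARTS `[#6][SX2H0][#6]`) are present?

3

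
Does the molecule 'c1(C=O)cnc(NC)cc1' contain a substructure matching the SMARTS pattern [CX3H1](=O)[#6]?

Yes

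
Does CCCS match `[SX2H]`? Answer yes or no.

Yes

The pattern [SX2H] describes an aliphatic sulfur with two connections, one being H — a thiol.
The molecule carries a thiol (-SH), whose atoms satisfy every constraint of the query, so the pattern matches.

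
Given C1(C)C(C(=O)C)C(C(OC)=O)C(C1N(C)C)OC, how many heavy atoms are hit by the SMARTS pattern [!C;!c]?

5

The query [!C;!c] means: neither aliphatic nor aromatic carbon — same as [!#6].
Check the 18 heavy atoms by environment: 13× C → no; 4× O → match; 1× N → match.
Summing the matching environments: 4 + 1 = 5 matching atoms.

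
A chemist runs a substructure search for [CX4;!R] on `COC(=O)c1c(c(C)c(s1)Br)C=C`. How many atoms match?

The query [CX4;!R] means: aliphatic carbon with four total connections, not in a ring.
Check the 13 heavy atoms by environment: 1× s (aromatic, X2, in 5-ring) → no; 4× c (aromatic, X3, in 5-ring) → no; 1× Br (X1, acyclic) → no; 3× C (X3, acyclic) → no; 1× O (X1, acyclic) → no; 1× O (X2, acyclic) → no; 2× C (X4, acyclic) → match.
That gives 2 matching atoms.

2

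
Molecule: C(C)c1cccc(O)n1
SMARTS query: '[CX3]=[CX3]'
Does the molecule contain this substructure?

No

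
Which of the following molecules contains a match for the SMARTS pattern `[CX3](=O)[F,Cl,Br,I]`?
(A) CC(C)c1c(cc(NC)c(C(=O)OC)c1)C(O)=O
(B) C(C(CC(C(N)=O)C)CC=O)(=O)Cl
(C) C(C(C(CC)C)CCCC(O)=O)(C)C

B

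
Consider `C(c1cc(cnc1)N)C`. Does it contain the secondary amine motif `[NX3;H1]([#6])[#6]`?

The pattern [NX3;H1]([#6])[#6] describes a trivalent nitrogen with one H, bonded to two carbons — a secondary amine.
The closest candidate here is a primary amino group (-NH2), but the nitrogen has H2 and only one carbon neighbour. No other fragment satisfies the full query, so there is no match.

No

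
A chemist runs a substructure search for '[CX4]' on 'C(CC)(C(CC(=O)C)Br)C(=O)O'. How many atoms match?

6

Check the 12 heavy atoms by environment: 6× C (X4) → match; 2× C (X3) → no; 2× O (X1) → no; 1× Br (X1) → no; 1× O (X2) → no.
That gives 6 matching atoms.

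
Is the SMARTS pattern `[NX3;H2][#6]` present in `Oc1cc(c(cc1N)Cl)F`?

Yes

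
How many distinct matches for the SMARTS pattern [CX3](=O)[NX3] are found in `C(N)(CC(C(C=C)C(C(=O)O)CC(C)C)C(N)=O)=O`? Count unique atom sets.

2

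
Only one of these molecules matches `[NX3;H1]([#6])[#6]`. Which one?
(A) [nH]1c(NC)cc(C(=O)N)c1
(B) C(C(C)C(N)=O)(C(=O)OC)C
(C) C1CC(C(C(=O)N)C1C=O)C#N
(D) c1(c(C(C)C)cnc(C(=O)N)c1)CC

A

[NX3;H1]([#6])[#6] describes a trivalent nitrogen with one H, bonded to two carbons (a secondary amine).
(A) contains an N-methylamino group (-NHCH3), which satisfies every atom and bond constraint.
(B) has a primary amide (-C(=O)NH2) but the -C(=O)NH2 nitrogen has H2, not H1.
(C) has a primary amide (-C(=O)NH2) but the -C(=O)NH2 nitrogen has H2, not H1.
(D) has a primary amide (-C(=O)NH2) but the -C(=O)NH2 nitrogen has H2, not H1.
So the answer is (A).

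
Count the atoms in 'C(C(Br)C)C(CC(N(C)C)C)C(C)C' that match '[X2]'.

0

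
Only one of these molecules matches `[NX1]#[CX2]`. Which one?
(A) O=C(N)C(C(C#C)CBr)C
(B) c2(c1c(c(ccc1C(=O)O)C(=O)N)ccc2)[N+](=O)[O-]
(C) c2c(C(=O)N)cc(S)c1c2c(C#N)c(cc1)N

C

[NX1]#[CX2] describes a nitrogen triple-bonded to a two-connected carbon (a nitrile).
(A) has a primary amide (-C(=O)NH2) but the nitrogen is NX3, not NX1.
(B) has a nitro group (-[N+](=O)[O-]) but there is no C#N triple bond.
(C) contains a nitrile (-C#N), which satisfies every atom and bond constraint.
So the answer is (C).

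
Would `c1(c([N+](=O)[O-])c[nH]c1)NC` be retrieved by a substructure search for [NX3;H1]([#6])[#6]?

Yes

The pattern [NX3;H1]([#6])[#6] describes a trivalent nitrogen with one H, bonded to two carbons — a secondary amine.
The molecule carries an N-methylamino group (-NHCH3), whose atoms satisfy every constraint of the query, so the pattern matches.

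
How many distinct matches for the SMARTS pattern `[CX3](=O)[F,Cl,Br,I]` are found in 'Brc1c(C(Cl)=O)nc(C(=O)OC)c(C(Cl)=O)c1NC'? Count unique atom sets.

[CX3](=O)[F,Cl,Br,I] is the SMARTS for an acyl halide: a carbonyl carbon bonded to a halogen.
The molecule carries 2 separate instances of an acyl chloride (-C(=O)Cl) meeting every constraint; each maps to a distinct set of atoms, giving 2 matches.

2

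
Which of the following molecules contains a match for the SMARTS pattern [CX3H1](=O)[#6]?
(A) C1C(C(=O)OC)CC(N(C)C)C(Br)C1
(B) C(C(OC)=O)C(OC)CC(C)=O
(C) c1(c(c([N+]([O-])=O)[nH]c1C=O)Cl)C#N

C

[CX3H1](=O)[#6] describes an sp2 carbon with one H, double-bonded to O and single-bonded to carbon (an aldehyde).
(A) has a methyl-ester group (-C(=O)OCH3) but the carbonyl carbon has H0, not H1.
(B) has an acetyl/ketone group (-C(=O)CH3) but the carbonyl carbon has H0 (two carbon neighbours), not H1.
(C) contains an aldehyde (-CHO), which satisfies every atom and bond constraint.
So the answer is (C).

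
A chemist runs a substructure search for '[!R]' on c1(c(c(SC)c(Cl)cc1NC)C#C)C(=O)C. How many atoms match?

The query [!R] means: !R matches any atom not in a ring.
Check the 16 heavy atoms by environment: 6× c (aromatic, in 6-ring) → no; 6× C (acyclic) → match; 1× O (acyclic) → match; 1× Cl (acyclic) → match; 1× S (acyclic) → match; 1× N (acyclic) → match.
Summing the matching environments: 6 + 1 + 1 + 1 + 1 = 10 matching atoms.

10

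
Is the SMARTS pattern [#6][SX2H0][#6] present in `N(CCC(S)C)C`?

The pattern [#6][SX2H0][#6] describes an aliphatic sulfur bridging two carbons with no H on the sulfur — a thioether.
The closest candidate here is a thiol (-SH), but the sulfur has H1, not H0 bridging two carbons. No other fragment satisfies the full query, so there is no match.

No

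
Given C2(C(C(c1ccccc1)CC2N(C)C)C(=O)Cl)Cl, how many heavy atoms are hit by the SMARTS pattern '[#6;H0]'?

The query [#6;H0] means: any carbon with no attached hydrogen.
Check the 18 heavy atoms by environment: 4× C (H1) → no; 1× C (H2) → no; 1× c (aromatic, H0) → match; 5× c (aromatic, H1) → no; 1× N (H0) → no; 2× C (H3) → no; 2× Cl (H0) → no; 1× C (H0) → match; 1× O (H0) → no.
Summing the matching environments: 1 + 1 = 2 matching atoms.

2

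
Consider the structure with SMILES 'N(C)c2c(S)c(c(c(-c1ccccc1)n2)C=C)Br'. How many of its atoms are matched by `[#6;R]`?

The query [#6;R] means: carbon that is part of a ring.
Check the 18 heavy atoms by environment: 1× n (aromatic, in 6-ring) → no; 11× c (aromatic, in 6-ring) → match; 1× N (acyclic) → no; 3× C (acyclic) → no; 1× S (acyclic) → no; 1× Br (acyclic) → no.
That gives 11 matching atoms.

11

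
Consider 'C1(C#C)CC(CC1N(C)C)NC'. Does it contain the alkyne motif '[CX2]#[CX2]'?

The pattern [CX2]#[CX2] describes a carbon-carbon triple bond — an alkyne.
The molecule carries an ethynyl group (-C#CH), whose atoms satisfy every constraint of the query, so the pattern matches.

Yes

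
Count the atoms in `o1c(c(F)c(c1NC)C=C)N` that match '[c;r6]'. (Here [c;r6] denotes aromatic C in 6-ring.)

0

The query [c;r6] means: aromatic carbon that belongs to a six-membered ring.
Check the 11 heavy atoms by environment: 1× o (aromatic, in 5-ring) → no; 4× c (aromatic, in 5-ring) → no; 1× F (acyclic) → no; 3× C (acyclic) → no; 2× N (acyclic) → no.
No environment satisfies the query, so 0 matching atoms.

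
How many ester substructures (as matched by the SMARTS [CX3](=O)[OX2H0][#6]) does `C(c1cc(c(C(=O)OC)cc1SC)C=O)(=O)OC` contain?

2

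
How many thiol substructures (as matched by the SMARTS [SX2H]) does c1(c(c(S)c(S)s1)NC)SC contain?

2

[SX2H] is the SMARTS for a thiol: an aliphatic sulfur with two connections, one being H.
The molecule carries 2 separate instances of a thiol (-SH) meeting every constraint; each maps to a distinct set of atoms, giving 2 matches.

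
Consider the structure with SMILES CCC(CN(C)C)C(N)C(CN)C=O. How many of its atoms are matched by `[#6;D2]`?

The query [#6;D2] means: any carbon bonded to exactly two heavy atoms.
Check the 14 heavy atoms by environment: 4× C (D2) → match; 3× C (D3) → no; 2× N (D1) → no; 3× C (D1) → no; 1× O (D1) → no; 1× N (D3) → no.
That gives 4 matching atoms.

4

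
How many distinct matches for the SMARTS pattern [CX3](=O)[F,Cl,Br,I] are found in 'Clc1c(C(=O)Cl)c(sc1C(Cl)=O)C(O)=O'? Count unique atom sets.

2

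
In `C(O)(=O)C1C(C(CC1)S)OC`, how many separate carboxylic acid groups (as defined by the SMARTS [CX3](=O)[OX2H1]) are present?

1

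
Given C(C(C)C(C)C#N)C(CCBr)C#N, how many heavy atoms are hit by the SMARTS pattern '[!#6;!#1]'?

The query [!#6;!#1] means: not carbon and not hydrogen — any heteroatom.
Check the 13 heavy atoms by environment: 10× C → no; 2× N → match; 1× Br → match.
Summing the matching environments: 2 + 1 = 3 matching atoms.

3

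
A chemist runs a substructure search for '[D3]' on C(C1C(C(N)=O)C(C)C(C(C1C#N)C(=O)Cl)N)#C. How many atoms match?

8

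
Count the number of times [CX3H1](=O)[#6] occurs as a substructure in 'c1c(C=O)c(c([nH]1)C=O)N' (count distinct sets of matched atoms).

2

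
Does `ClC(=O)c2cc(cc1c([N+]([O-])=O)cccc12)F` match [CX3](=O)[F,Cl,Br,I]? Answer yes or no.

The pattern [CX3](=O)[F,Cl,Br,I] describes a carbonyl carbon bonded to a halogen — an acyl halide.
The molecule carries an acyl chloride (-C(=O)Cl), whose atoms satisfy every constraint of the query, so the pattern matches.

Yes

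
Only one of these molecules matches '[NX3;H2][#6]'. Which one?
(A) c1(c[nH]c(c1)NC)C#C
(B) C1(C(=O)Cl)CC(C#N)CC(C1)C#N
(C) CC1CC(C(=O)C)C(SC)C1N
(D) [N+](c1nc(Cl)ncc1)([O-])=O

C

[NX3;H2][#6] describes a trivalent nitrogen with two H attached to carbon (a primary amine).
(A) has an N-methylamino group (-NHCH3) but the nitrogen bears two carbons and only one H (H1), not H2.
(B) has a nitrile (-C#N) but the nitrogen is NX1 (triple-bonded), not NX3 with two H.
(C) contains a primary amino group (-NH2), which satisfies every atom and bond constraint.
(D) has a nitro group (-[N+](=O)[O-]) but the nitrogen is [N+] with no H, not NX3H2.
So the answer is (C).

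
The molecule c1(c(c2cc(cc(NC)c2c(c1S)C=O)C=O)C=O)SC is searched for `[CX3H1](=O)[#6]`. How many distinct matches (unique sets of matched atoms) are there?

3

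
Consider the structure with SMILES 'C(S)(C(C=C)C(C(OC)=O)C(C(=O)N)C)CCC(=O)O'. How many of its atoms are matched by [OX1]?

3

Check the 20 heavy atoms by environment: 8× C (X4) → no; 5× C (X3) → no; 3× O (X1) → match; 2× O (X2) → no; 1× S (X2) → no; 1× N (X3) → no.
That gives 3 matching atoms.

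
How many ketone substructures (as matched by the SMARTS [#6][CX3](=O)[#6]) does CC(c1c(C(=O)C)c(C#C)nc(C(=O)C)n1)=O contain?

3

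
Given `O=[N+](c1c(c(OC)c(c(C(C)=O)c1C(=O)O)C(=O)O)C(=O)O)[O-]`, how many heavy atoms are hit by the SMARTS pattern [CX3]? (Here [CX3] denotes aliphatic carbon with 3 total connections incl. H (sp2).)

4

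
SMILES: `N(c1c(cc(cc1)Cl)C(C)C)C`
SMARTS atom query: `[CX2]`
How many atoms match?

0

The query [CX2] means: C with X2: aliphatic carbon with exactly 2 total connections.
Check the 12 heavy atoms by environment: 6× c (aromatic, X3) → no; 1× Cl (X1) → no; 1× N (X3) → no; 4× C (X4) → no.
No environment satisfies the query, so 0 matching atoms.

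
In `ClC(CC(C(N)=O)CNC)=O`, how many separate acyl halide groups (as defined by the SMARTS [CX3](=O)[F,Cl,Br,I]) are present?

1

[CX3](=O)[F,Cl,Br,I] is the SMARTS for an acyl halide: a carbonyl carbon bonded to a halogen.
Exactly one fragment in the molecule meets all constraints, giving 1 match.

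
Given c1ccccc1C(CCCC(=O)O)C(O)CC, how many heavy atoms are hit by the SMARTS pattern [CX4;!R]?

7

The query [CX4;!R] means: aliphatic carbon with four total connections, not in a ring.
Check the 17 heavy atoms by environment: 7× C (X4, acyclic) → match; 6× c (aromatic, X3, in 6-ring) → no; 2× O (X2, acyclic) → no; 1× C (X3, acyclic) → no; 1× O (X1, acyclic) → no.
That gives 7 matching atoms.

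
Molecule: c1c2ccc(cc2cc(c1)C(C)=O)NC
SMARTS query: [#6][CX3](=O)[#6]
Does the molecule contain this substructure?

Yes

The pattern [#6][CX3](=O)[#6] describes a carbonyl carbon (no H) flanked by two carbons — a ketone.
The molecule carries an acetyl/ketone group (-C(=O)CH3), whose atoms satisfy every constraint of the query, so the pattern matches.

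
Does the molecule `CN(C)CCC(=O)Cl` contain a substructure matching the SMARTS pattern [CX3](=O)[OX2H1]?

The pattern [CX3](=O)[OX2H1] describes an sp2 carbon double-bonded to O and single-bonded to an -OH oxygen — a carboxylic acid.
The closest candidate here is an acyl chloride (-C(=O)Cl), but the carbonyl is bonded to Cl, not to an -OH oxygen. No other fragment satisfies the full query, so there is no match.

No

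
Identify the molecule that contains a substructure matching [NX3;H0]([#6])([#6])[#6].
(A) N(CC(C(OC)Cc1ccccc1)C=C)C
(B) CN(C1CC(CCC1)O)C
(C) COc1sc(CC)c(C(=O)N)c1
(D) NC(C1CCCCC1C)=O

[NX3;H0]([#6])([#6])[#6] describes a trivalent nitrogen with no H, bonded to three carbons (a tertiary amine).
(A) has an N-methylamino group (-NHCH3) but the nitrogen still has one H (H1), not H0.
(B) contains a dimethylamino group (-N(CH3)2), which satisfies every atom and bond constraint.
(C) has a primary amide (-C(=O)NH2) but the amide nitrogen has H2 and only one carbon neighbour.
(D) has a primary amide (-C(=O)NH2) but the amide nitrogen has H2 and only one carbon neighbour.
So the answer is (B).

B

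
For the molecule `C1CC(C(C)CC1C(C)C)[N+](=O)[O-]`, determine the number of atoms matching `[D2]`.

3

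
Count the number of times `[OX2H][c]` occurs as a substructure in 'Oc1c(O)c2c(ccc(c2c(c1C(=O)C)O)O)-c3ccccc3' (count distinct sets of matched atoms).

4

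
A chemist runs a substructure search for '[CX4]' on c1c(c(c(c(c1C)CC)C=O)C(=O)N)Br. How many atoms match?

3

Check the 15 heavy atoms by environment: 6× c (aromatic, X3) → no; 2× C (X3) → no; 2× O (X1) → no; 1× N (X3) → no; 3× C (X4) → match; 1× Br (X1) → no.
That gives 3 matching atoms.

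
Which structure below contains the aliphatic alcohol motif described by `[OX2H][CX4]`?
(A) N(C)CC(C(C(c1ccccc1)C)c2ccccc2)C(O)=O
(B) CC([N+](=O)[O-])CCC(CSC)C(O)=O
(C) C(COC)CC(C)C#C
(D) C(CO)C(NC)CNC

D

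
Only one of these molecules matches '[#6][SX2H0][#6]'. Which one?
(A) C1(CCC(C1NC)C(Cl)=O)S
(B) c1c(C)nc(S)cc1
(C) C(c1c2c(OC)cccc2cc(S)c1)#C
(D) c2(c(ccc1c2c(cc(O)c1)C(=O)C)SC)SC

D

[#6][SX2H0][#6] describes an aliphatic sulfur bridging two carbons with no H on the sulfur (a thioether).
(A) has a thiol (-SH) but the sulfur has H1, not H0 bridging two carbons.
(B) has a thiol (-SH) but the sulfur has H1, not H0 bridging two carbons.
(C) has a thiol (-SH) but the sulfur has H1, not H0 bridging two carbons.
(D) contains a methylthio ether (-SCH3), which satisfies every atom and bond constraint.
So the answer is (D).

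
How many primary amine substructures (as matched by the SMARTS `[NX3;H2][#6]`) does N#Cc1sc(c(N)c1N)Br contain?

[NX3;H2][#6] is the SMARTS for a primary amine: a trivalent nitrogen with two H attached to carbon.
The molecule carries 2 separate instances of a primary amino group (-NH2) meeting every constraint; each maps to a distinct set of atoms, giving 2 matches.

2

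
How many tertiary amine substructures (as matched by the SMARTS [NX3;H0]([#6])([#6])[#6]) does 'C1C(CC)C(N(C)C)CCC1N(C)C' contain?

[NX3;H0]([#6])([#6])[#6] is the SMARTS for a tertiary amine: a trivalent nitrogen with no H, bonded to three carbons.
The molecule carries 2 separate instances of a dimethylamino group (-N(CH3)2) meeting every constraint; each maps to a distinct set of atoms, giving 2 matches.

2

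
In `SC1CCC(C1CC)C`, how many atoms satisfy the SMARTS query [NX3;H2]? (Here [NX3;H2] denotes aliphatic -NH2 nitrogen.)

The query [NX3;H2] means: aliphatic N with 3 total connections, two of them H — an -NH2 nitrogen (amine or amide).
Check the 9 heavy atoms by environment: 3× C (H1, X4) → no; 3× C (H2, X4) → no; 2× C (H3, X4) → no; 1× S (H1, X2) → no.
No environment satisfies the query, so 0 matching atoms.

0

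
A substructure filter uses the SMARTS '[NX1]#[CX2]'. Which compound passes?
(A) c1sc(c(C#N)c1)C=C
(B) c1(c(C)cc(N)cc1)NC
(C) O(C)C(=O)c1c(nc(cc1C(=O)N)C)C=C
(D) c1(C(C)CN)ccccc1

[NX1]#[CX2] describes a nitrogen triple-bonded to a two-connected carbon (a nitrile).
(A) contains a nitrile (-C#N), which satisfies every atom and bond constraint.
(B) has a primary amino group (-NH2) but the nitrogen is NX3 (three connections), not NX1 triple-bonded.
(C) has a primary amide (-C(=O)NH2) but the nitrogen is NX3, not NX1.
(D) has a primary amino group (-NH2) but the nitrogen is NX3 (three connections), not NX1 triple-bonded.
So the answer is (A).

A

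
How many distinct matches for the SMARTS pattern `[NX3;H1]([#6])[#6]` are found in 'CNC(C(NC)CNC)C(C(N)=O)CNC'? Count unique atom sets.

[NX3;H1]([#6])[#6] is the SMARTS for a secondary amine: a trivalent nitrogen with one H, bonded to two carbons.
The molecule carries 4 separate instances of an N-methylamino group (-NHCH3) meeting every constraint; each maps to a distinct set of atoms, giving 4 matches.

4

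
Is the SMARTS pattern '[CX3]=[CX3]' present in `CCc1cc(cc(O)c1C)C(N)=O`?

The pattern [CX3]=[CX3] describes a non-aromatic C=C double bond between two sp2 carbons — an alkene.
The closest candidate here is an ethyl group (-CH2CH3), but its C-C bond is a single bond between CX4 carbons, not CX3=CX3. No other fragment satisfies the full query, so there is no match.

No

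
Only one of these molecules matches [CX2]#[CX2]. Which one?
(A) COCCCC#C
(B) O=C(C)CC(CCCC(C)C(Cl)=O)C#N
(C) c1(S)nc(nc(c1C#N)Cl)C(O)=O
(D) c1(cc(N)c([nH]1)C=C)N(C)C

A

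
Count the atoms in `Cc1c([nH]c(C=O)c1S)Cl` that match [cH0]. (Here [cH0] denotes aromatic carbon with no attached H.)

4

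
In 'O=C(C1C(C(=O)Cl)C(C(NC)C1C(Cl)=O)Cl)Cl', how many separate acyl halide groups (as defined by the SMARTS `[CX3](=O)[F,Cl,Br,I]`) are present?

3

[CX3](=O)[F,Cl,Br,I] is the SMARTS for an acyl halide: a carbonyl carbon bonded to a halogen.
The molecule carries 3 separate instances of an acyl chloride (-C(=O)Cl) meeting every constraint; each maps to a distinct set of atoms, giving 3 matches.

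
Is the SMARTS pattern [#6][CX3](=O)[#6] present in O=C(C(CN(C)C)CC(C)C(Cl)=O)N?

No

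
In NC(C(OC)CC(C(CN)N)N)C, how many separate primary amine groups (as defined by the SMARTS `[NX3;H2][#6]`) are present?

[NX3;H2][#6] is the SMARTS for a primary amine: a trivalent nitrogen with two H attached to carbon.
The molecule carries 4 separate instances of a primary amino group (-NH2) meeting every constraint; each maps to a distinct set of atoms, giving 4 matches.

4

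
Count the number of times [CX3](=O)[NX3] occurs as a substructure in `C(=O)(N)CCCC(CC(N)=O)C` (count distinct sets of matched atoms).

2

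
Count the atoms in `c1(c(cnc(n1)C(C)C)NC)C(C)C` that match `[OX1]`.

0

The query [OX1] means: aliphatic oxygen with one total connection — typically a carbonyl =O or an oxide.
Check the 14 heavy atoms by environment: 2× n (aromatic, X2) → no; 4× c (aromatic, X3) → no; 7× C (X4) → no; 1× N (X3) → no.
No environment satisfies the query, so 0 matching atoms.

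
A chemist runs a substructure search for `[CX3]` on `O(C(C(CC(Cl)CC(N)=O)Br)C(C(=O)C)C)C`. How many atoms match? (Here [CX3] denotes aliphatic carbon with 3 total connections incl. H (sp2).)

The query [CX3] means: C with X3: aliphatic carbon with exactly 3 total connections.
Check the 17 heavy atoms by environment: 9× C (X4) → no; 1× O (X2) → no; 1× Cl (X1) → no; 2× C (X3) → match; 2× O (X1) → no; 1× N (X3) → no; 1× Br (X1) → no.
That gives 2 matching atoms.

2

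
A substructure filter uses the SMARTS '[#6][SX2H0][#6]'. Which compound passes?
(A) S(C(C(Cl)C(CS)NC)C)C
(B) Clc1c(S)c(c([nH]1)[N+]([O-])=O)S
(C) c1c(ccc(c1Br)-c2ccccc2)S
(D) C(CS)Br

A

[#6][SX2H0][#6] describes an aliphatic sulfur bridging two carbons with no H on the sulfur (a thioether).
(A) contains a methylthio ether (-SCH3), which satisfies every atom and bond constraint.
(B) has a thiol (-SH) but the sulfur has H1, not H0 bridging two carbons.
(C) has a thiol (-SH) but the sulfur has H1, not H0 bridging two carbons.
(D) has a thiol (-SH) but the sulfur has H1, not H0 bridging two carbons.
So the answer is (A).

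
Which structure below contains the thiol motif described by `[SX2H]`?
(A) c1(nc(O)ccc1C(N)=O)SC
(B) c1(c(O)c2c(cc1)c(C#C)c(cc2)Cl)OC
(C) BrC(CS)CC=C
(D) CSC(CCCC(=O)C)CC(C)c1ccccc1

[SX2H] describes an aliphatic sulfur with two connections, one being H (a thiol).
(A) has a hydroxyl group (-OH) but it is an -OH, not an -SH.
(B) has a hydroxyl group (-OH) but it is an -OH, not an -SH.
(C) contains a thiol (-SH), which satisfies every atom and bond constraint.
(D) has a methylthio ether (-SCH3) but the sulfur has H0 (bonded to two carbons), not H1.
So the answer is (C).

C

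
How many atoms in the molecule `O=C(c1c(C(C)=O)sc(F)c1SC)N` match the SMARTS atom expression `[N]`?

1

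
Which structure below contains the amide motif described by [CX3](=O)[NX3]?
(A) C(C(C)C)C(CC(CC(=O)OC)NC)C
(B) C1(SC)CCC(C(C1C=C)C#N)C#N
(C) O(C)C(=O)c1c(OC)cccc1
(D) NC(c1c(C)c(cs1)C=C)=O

D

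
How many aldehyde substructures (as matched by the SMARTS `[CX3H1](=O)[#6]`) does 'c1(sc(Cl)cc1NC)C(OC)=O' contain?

0

[CX3H1](=O)[#6] is the SMARTS for an aldehyde: an sp2 carbon with one H, double-bonded to O and single-bonded to carbon.
The molecule has a methyl-ester group (-C(=O)OCH3), but the carbonyl carbon has H0, not H1; nothing else fits, so there are 0 matches.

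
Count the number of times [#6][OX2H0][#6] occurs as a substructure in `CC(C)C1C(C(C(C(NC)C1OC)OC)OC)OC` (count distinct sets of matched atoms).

[#6][OX2H0][#6] is the SMARTS for an ether: an aliphatic oxygen bridging two carbons with no H on the oxygen.
The molecule carries 4 separate instances of a methoxy ether (-OCH3) meeting every constraint; each maps to a distinct set of atoms, giving 4 matches.

4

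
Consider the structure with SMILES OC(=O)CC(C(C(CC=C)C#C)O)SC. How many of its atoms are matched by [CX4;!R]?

6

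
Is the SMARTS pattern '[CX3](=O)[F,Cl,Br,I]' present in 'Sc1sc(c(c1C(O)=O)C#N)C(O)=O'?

No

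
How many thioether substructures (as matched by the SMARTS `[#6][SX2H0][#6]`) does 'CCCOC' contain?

[#6][SX2H0][#6] is the SMARTS for a thioether: an aliphatic sulfur bridging two carbons with no H on the sulfur.
The molecule has a methoxy ether (-OCH3), but the bridging atom is O, not S; nothing else fits, so there are 0 matches.

0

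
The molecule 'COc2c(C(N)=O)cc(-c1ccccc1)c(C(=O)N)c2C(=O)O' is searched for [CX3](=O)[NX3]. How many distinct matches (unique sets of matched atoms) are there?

2

[CX3](=O)[NX3] is the SMARTS for an amide: a carbonyl carbon bonded to a trivalent nitrogen.
The molecule carries 2 separate instances of a primary amide (-C(=O)NH2) meeting every constraint; each maps to a distinct set of atoms, giving 2 matches.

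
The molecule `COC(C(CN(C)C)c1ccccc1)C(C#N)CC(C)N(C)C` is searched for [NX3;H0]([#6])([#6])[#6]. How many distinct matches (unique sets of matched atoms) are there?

[NX3;H0]([#6])([#6])[#6] is the SMARTS for a tertiary amine: a trivalent nitrogen with no H, bonded to three carbons.
The molecule carries 2 separate instances of a dimethylamino group (-N(CH3)2) meeting every constraint; each maps to a distinct set of atoms, giving 2 matches.

2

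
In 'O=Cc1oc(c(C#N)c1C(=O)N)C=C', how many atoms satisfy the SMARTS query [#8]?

3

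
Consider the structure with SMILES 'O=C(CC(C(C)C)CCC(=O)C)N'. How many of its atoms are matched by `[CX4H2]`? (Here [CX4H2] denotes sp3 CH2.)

The query [CX4H2] means: sp3 carbon (X4) with exactly two hydrogens.
Check the 13 heavy atoms by environment: 3× C (H2, X4) → match; 2× C (H1, X4) → no; 3× C (H3, X4) → no; 2× C (H0, X3) → no; 2× O (H0, X1) → no; 1× N (H2, X3) → no.
That gives 3 matching atoms.

3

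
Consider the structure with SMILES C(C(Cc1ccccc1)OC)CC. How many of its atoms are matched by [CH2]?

3

Check the 13 heavy atoms by environment: 3× C (H2) → match; 1× C (H1) → no; 1× O (H0) → no; 2× C (H3) → no; 1× c (aromatic, H0) → no; 5× c (aromatic, H1) → no.
That gives 3 matching atoms.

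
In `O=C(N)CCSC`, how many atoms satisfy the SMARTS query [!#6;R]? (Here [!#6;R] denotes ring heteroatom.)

0

The query [!#6;R] means: non-carbon atom that is part of a ring.
Check the 7 heavy atoms by environment: 4× C (acyclic) → no; 1× S (acyclic) → no; 1× O (acyclic) → no; 1× N (acyclic) → no.
No environment satisfies the query, so 0 matching atoms.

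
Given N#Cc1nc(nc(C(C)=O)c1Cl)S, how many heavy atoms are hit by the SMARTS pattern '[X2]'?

4

The query [X2] means: any atom with exactly two total connections (bonds + H).
Check the 13 heavy atoms by environment: 2× n (aromatic, X2) → match; 4× c (aromatic, X3) → no; 1× S (X2) → match; 1× C (X2) → match; 1× N (X1) → no; 1× C (X3) → no; 1× O (X1) → no; 1× C (X4) → no; 1× Cl (X1) → no.
Summing the matching environments: 2 + 1 + 1 = 4 matching atoms.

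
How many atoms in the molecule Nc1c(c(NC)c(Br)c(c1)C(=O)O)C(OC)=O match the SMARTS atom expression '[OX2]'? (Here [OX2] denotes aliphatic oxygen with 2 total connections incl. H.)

Check the 17 heavy atoms by environment: 6× c (aromatic, X3) → no; 2× N (X3) → no; 2× C (X4) → no; 1× Br (X1) → no; 2× C (X3) → no; 2× O (X1) → no; 2× O (X2) → match.
That gives 2 matching atoms.

2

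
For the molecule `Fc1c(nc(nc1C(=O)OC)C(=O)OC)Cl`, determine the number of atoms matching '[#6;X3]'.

6

The query [#6;X3] means: any carbon (aromatic or not) with three total connections.
Check the 16 heavy atoms by environment: 2× n (aromatic, X2) → no; 4× c (aromatic, X3) → match; 1× Cl (X1) → no; 2× C (X3) → match; 2× O (X1) → no; 2× O (X2) → no; 2× C (X4) → no; 1× F (X1) → no.
Summing the matching environments: 4 + 2 = 6 matching atoms.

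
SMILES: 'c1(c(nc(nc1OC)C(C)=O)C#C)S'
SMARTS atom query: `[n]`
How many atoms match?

Check the 14 heavy atoms by environment: 2× n (aromatic) → match; 4× c (aromatic) → no; 5× C → no; 2× O → no; 1× S → no.
That gives 2 matching atoms.

2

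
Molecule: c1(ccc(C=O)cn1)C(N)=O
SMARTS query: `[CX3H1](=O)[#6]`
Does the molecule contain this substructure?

The pattern [CX3H1](=O)[#6] describes an sp2 carbon with one H, double-bonded to O and single-bonded to carbon — an aldehyde.
The molecule carries an aldehyde (-CHO), whose atoms satisfy every constraint of the query, so the pattern matches.

Yes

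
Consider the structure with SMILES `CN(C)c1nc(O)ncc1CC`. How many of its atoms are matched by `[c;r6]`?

4

The query [c;r6] means: aromatic carbon that belongs to a six-membered ring.
Check the 12 heavy atoms by environment: 2× n (aromatic, in 6-ring) → no; 4× c (aromatic, in 6-ring) → match; 1× O (acyclic) → no; 1× N (acyclic) → no; 4× C (acyclic) → no.
That gives 4 matching atoms.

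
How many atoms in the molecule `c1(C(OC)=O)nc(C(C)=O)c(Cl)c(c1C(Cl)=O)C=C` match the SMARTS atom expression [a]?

6

The query [a] means: a matches any aromatic atom.
Check the 19 heavy atoms by environment: 1× n (aromatic) → match; 5× c (aromatic) → match; 7× C → no; 4× O → no; 2× Cl → no.
Summing the matching environments: 1 + 5 = 6 matching atoms.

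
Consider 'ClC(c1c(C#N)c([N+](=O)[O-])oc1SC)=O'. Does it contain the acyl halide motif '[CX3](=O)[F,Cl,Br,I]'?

Yes

The pattern [CX3](=O)[F,Cl,Br,I] describes a carbonyl carbon bonded to a halogen — an acyl halide.
The molecule carries an acyl chloride (-C(=O)Cl), whose atoms satisfy every constraint of the query, so the pattern matches.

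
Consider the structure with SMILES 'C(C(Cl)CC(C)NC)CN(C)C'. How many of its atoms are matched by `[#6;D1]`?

4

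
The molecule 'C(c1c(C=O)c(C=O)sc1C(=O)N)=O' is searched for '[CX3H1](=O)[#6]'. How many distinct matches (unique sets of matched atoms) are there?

3

[CX3H1](=O)[#6] is the SMARTS for an aldehyde: an sp2 carbon with one H, double-bonded to O and single-bonded to carbon.
The molecule carries 3 separate instances of an aldehyde (-CHO) meeting every constraint; each maps to a distinct set of atoms, giving 3 matches.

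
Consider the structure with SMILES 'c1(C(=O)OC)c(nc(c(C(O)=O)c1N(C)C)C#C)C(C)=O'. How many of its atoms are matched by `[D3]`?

9

The query [D3] means: atom with exactly three heavy-atom neighbours.
Check the 21 heavy atoms by environment: 1× n (aromatic, D2) → no; 5× c (aromatic, D3) → match; 3× C (D3) → match; 4× O (D1) → no; 5× C (D1) → no; 1× N (D3) → match; 1× O (D2) → no; 1× C (D2) → no.
Summing the matching environments: 5 + 3 + 1 = 9 matching atoms.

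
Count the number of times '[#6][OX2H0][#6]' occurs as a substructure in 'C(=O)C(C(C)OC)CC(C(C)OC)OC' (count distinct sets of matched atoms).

[#6][OX2H0][#6] is the SMARTS for an ether: an aliphatic oxygen bridging two carbons with no H on the oxygen.
The molecule carries 3 separate instances of a methoxy ether (-OCH3) meeting every constraint; each maps to a distinct set of atoms, giving 3 matches.

3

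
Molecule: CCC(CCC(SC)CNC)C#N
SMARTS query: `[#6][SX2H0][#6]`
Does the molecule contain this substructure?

Yes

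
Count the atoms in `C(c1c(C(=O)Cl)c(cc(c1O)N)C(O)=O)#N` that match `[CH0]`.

3

The query [CH0] means: aliphatic carbon with no attached hydrogen.
Check the 16 heavy atoms by environment: 5× c (aromatic, H0) → no; 1× c (aromatic, H1) → no; 3× C (H0) → match; 1× N (H0) → no; 2× O (H1) → no; 2× O (H0) → no; 1× Cl (H0) → no; 1× N (H2) → no.
That gives 3 matching atoms.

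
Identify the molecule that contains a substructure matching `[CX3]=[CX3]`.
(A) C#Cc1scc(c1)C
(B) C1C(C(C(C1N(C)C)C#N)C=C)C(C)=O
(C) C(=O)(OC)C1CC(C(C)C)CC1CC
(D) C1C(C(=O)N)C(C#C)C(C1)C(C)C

B

[CX3]=[CX3] describes a non-aromatic C=C double bond between two sp2 carbons (an alkene).
(A) has an ethynyl group (-C#CH) but the C-C bond is a triple bond, not a double bond.
(B) contains a vinyl group (-CH=CH2), which satisfies every atom and bond constraint.
(C) has an ethyl group (-CH2CH3) but its C-C bond is a single bond between CX4 carbons, not CX3=CX3.
(D) has an ethynyl group (-C#CH) but the C-C bond is a triple bond, not a double bond.
So the answer is (B).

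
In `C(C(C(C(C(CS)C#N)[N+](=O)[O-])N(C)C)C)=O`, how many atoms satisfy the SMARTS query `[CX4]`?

The query [CX4] means: C with X4: aliphatic carbon with exactly 4 total connections (bonds + H).
Check the 17 heavy atoms by environment: 8× C (X4) → match; 1× N (X3) → no; 1× C (X2) → no; 1× N (X1) → no; 1× S (X2) → no; 1× C (X3) → no; 2× O (X1) → no; 1× N (charge +1, X3) → no; 1× O (charge -1, X1) → no.
That gives 8 matching atoms.

8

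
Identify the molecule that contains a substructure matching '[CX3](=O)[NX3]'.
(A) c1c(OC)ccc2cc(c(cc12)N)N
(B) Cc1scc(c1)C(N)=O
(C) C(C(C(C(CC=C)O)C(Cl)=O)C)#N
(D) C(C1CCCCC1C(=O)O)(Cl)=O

B

[CX3](=O)[NX3] describes a carbonyl carbon bonded to a trivalent nitrogen (an amide).
(A) has a primary amino group (-NH2) but the -NH2 is not attached to a carbonyl carbon.
(B) contains a primary amide (-C(=O)NH2), which satisfies every atom and bond constraint.
(C) has a nitrile (-C#N) but the nitrile N is NX1 (triple-bonded), not NX3.
(D) has a carboxylic acid group (-C(=O)OH) but the carbonyl is bonded to O, not to an NX3 nitrogen.
So the answer is (B).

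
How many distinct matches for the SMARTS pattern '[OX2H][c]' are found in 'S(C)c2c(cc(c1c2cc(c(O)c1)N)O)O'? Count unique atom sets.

[OX2H][c] is the SMARTS for a phenol: a hydroxyl oxygen attached to an aromatic carbon.
The molecule carries 3 separate instances of a hydroxyl group (-OH) meeting every constraint; each maps to a distinct set of atoms, giving 3 matches.

3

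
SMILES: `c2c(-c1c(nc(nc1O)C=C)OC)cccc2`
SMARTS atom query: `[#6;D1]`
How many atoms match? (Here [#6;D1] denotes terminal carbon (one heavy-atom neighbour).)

The query [#6;D1] means: carbon bonded to exactly one heavy atom.
Check the 17 heavy atoms by environment: 2× n (aromatic, D2) → no; 5× c (aromatic, D3) → no; 5× c (aromatic, D2) → no; 1× O (D1) → no; 1× C (D2) → no; 2× C (D1) → match; 1× O (D2) → no.
That gives 2 matching atoms.

2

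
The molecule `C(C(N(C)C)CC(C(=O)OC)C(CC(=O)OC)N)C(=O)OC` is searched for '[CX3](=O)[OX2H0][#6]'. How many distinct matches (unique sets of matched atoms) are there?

3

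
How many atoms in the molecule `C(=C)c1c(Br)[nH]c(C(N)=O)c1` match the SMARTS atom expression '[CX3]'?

3

The query [CX3] means: C with X3: aliphatic carbon with exactly 3 total connections.
Check the 11 heavy atoms by environment: 1× n (aromatic, X3) → no; 4× c (aromatic, X3) → no; 3× C (X3) → match; 1× O (X1) → no; 1× N (X3) → no; 1× Br (X1) → no.
That gives 3 matching atoms.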